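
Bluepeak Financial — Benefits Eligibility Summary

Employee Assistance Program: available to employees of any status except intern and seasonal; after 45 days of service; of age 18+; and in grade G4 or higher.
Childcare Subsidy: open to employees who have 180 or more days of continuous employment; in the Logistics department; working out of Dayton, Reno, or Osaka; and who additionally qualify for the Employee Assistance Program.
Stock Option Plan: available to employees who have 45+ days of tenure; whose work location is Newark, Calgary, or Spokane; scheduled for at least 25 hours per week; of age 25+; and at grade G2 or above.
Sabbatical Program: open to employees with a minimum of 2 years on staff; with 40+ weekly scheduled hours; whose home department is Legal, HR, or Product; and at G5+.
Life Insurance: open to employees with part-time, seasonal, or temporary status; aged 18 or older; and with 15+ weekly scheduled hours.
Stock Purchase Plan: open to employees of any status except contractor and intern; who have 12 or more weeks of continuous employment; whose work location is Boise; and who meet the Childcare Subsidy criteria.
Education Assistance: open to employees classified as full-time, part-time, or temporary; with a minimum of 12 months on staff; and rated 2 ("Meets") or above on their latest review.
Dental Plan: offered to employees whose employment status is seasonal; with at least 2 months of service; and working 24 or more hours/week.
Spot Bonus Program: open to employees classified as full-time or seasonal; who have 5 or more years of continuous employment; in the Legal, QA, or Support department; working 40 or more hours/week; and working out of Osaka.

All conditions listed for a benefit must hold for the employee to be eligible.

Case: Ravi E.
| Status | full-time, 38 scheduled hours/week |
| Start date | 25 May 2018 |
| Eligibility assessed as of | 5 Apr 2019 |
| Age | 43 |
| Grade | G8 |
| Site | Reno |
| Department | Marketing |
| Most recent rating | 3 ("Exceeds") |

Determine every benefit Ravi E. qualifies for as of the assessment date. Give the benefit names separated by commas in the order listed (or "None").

Service from 25 May 2018 to 5 Apr 2019: 315 days.
Employee Assistance Program — status full-time ✓ (not excluded); service 315 days ≥ 45 days ✓; age 43 ≥ 18 ✓; grade G8 ≥ G4 ✓ → eligible.
Childcare Subsidy — service 315 days ≥ 180 days ✓; dept Marketing ✗ → not eligible.
Stock Option Plan — service 315 days ≥ 45 days ✓; site Reno ✗ (not Newark, Calgary, or Spokane) → not eligible.
Sabbatical Program — service 315 days < 2 years (≈730 days) ✗ → not eligible.
Life Insurance — status full-time ✗ (requires part-time, seasonal, or temporary) → not eligible.
Stock Purchase Plan — status full-time ✓ (not excluded); service 315 days ≥ 12 weeks (≈84 days) ✓; site Reno ✗ (not Boise) → not eligible.
Education Assistance — status full-time ✓; service 315 days < 12 months (≈360 days) ✗ → not eligible.
Dental Plan — status full-time ✗ (requires seasonal) → not eligible.
Spot Bonus Program — status full-time ✓; service 315 days < 5 years (≈1825 days) ✗ → not eligible.

Employee Assistance Program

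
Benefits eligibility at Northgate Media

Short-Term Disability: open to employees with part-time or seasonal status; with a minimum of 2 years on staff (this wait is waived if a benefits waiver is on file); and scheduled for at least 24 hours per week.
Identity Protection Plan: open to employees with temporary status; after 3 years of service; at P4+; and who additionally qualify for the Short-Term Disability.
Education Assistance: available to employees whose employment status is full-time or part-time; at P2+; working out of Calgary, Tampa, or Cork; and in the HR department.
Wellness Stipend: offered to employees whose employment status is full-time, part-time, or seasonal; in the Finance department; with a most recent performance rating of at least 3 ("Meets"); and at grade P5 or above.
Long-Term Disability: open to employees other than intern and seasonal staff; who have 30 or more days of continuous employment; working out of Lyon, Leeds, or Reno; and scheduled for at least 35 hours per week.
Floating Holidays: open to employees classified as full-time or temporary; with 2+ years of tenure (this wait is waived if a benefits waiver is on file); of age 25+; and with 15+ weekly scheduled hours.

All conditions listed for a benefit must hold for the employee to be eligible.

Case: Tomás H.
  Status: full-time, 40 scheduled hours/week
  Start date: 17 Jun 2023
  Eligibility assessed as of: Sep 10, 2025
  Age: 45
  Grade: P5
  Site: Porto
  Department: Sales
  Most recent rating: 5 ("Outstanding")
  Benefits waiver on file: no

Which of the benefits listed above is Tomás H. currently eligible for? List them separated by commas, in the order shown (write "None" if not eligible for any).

Floating Holidays

Service from 17 Jun 2023 to Sep 10, 2025: 816 days.
Short-Term Disability — status full-time ✗ (requires part-time or seasonal) → not eligible.
Identity Protection Plan — status full-time ✗ (requires temporary) → not eligible.
Education Assistance — status full-time ✓; grade P5 ≥ P2 ✓; site Porto ✗ (not Calgary, Tampa, or Cork) → not eligible.
Wellness Stipend — status full-time ✓; dept Sales ✗ → not eligible.
Long-Term Disability — status full-time ✓ (not excluded); service 816 days ≥ 30 days ✓; site Porto ✗ (not Lyon, Leeds, or Reno) → not eligible.
Floating Holidays — status full-time ✓; no waiver, service 816 days ≥ 2 years (≈730 days) ✓; age 45 ≥ 25 ✓; 40 hrs/wk ≥ 15 ✓ → eligible.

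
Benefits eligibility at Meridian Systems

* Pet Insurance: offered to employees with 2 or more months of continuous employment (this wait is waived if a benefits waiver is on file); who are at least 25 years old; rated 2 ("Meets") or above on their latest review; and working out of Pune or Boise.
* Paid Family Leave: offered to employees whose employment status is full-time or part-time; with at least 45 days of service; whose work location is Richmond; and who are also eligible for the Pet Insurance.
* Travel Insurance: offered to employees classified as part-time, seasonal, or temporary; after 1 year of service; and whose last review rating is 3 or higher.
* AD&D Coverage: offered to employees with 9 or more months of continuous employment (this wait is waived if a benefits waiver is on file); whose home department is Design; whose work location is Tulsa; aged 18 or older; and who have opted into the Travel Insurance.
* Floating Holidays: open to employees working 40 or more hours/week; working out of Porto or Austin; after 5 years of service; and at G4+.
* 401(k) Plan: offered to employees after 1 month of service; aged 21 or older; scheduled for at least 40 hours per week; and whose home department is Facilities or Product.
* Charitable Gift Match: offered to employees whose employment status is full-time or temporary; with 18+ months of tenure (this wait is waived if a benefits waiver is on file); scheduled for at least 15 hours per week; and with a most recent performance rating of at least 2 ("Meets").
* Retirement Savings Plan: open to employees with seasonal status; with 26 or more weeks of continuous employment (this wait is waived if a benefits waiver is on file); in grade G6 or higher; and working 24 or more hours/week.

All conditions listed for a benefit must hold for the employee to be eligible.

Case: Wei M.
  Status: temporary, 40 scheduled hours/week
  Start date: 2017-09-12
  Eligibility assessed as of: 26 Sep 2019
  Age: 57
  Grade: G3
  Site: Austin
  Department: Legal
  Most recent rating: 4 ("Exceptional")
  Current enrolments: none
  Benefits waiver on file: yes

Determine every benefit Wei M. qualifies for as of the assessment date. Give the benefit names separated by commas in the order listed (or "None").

Service from 2017-09-12 to 26 Sep 2019: 744 days.
Pet Insurance — benefits waiver on file ✓; age 57 ≥ 25 ✓; rating 4 ≥ 2 ✓; site Austin ✗ (not Pune or Boise) → not eligible.
Paid Family Leave — status temporary ✗ (requires full-time or part-time) → not eligible.
Travel Insurance — status temporary ✓; service 744 days ≥ 1 year (≈365 days) ✓; rating 4 ≥ 3 ✓ → eligible.
AD&D Coverage — benefits waiver on file ✓; dept Legal ✗ → not eligible.
Floating Holidays — 40 hrs/wk ≥ 40 ✓; site Austin ✓; service 744 days < 5 years (≈1825 days) ✗ → not eligible.
401(k) Plan — service 744 days ≥ 1 month (≈30 days) ✓; age 57 ≥ 21 ✓; 40 hrs/wk ≥ 40 ✓; dept Legal ✗ → not eligible.
Charitable Gift Match — status temporary ✓; benefits waiver on file ✓; 40 hrs/wk ≥ 15 ✓; rating 4 ≥ 2 ✓ → eligible.
Retirement Savings Plan — status temporary ✗ (requires seasonal) → not eligible.

Travel Insurance, Charitable Gift Match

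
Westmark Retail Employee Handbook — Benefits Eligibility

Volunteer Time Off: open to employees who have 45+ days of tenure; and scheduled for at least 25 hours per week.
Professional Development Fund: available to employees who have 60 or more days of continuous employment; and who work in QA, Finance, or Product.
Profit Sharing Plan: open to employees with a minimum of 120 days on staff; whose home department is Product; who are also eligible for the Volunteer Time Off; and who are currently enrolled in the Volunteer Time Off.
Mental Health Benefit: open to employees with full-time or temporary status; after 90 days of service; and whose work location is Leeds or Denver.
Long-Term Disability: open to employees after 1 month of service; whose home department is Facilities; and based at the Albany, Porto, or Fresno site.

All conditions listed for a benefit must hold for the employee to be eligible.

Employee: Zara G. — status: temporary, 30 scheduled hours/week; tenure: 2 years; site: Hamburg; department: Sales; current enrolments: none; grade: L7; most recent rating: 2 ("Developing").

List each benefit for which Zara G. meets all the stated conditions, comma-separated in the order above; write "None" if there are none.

Volunteer Time Off

Volunteer Time Off — service 2 years ≥ 45 days ✓; 30 hrs/wk ≥ 25 ✓ → eligible.
Professional Development Fund — service 2 years ≥ 60 days ✓; dept Sales ✗ → not eligible.
Profit Sharing Plan — service 2 years ≥ 120 days ✓; dept Sales ✗ → not eligible.
Mental Health Benefit — status temporary ✓; service 2 years ≥ 90 days ✓; site Hamburg ✗ (not Leeds or Denver) → not eligible.
Long-Term Disability — service 2 years ≥ 1 month (≈30 days) ✓; dept Sales ✗ → not eligible.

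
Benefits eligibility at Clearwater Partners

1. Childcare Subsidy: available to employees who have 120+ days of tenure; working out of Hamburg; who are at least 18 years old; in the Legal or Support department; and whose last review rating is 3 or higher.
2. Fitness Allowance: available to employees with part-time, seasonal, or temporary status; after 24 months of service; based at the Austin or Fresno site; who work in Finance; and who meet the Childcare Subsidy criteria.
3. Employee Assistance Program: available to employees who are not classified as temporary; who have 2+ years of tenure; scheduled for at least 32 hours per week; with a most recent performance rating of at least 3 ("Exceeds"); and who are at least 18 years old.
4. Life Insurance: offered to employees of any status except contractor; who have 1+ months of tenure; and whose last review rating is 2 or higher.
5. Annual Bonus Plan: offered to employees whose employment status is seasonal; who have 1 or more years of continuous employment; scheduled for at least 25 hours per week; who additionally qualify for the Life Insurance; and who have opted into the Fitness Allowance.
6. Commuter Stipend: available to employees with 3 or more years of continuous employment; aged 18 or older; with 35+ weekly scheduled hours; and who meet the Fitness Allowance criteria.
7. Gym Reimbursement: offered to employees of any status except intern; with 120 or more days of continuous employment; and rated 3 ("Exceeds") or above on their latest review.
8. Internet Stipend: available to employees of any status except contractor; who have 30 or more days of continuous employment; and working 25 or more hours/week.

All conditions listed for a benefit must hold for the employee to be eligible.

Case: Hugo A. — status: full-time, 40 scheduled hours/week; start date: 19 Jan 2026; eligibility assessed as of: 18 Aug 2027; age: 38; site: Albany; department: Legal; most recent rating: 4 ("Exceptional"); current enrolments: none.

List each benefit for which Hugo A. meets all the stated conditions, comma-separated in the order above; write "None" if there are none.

Service from 19 Jan 2026 to 18 Aug 2027: 576 days.
Childcare Subsidy — service 576 days ≥ 120 days ✓; site Albany ✗ (not Hamburg) → not eligible.
Fitness Allowance — status full-time ✗ (requires part-time, seasonal, or temporary) → not eligible.
Employee Assistance Program — status full-time ✓ (not excluded); service 576 days < 2 years (≈730 days) ✗ → not eligible.
Life Insurance — status full-time ✓ (not excluded); service 576 days ≥ 1 month (≈30 days) ✓; rating 4 ≥ 2 ✓ → eligible.
Annual Bonus Plan — status full-time ✗ (requires seasonal) → not eligible.
Commuter Stipend — service 576 days < 3 years (≈1095 days) ✗ → not eligible.
Gym Reimbursement — status full-time ✓ (not excluded); service 576 days ≥ 120 days ✓; rating 4 ≥ 3 ✓ → eligible.
Internet Stipend — status full-time ✓ (not excluded); service 576 days ≥ 30 days ✓; 40 hrs/wk ≥ 25 ✓ → eligible.

Life Insurance, Gym Reimbursement, Internet Stipend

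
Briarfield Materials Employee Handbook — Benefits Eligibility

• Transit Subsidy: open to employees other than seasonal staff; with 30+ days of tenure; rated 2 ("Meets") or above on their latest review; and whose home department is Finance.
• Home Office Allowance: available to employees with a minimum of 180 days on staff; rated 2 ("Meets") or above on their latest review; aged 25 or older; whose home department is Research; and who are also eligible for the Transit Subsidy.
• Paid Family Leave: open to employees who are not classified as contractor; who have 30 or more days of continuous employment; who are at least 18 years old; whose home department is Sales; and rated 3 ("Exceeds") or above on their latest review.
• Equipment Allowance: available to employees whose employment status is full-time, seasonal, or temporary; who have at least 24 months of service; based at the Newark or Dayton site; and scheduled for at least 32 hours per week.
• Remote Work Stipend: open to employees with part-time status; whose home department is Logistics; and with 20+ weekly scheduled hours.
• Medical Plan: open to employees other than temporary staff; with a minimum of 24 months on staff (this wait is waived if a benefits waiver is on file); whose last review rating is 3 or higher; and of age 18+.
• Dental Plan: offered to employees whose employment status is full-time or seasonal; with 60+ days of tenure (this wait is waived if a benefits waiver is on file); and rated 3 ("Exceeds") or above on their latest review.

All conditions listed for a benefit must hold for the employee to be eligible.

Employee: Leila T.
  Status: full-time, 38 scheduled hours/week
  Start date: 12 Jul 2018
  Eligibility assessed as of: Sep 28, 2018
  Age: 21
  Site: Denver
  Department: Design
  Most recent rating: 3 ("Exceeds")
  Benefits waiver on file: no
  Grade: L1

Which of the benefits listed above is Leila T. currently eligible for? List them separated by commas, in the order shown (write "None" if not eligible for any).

Service from 12 Jul 2018 to Sep 28, 2018: 78 days.
Transit Subsidy — status full-time ✓ (not excluded); service 78 days ≥ 30 days ✓; rating 3 ≥ 2 ✓; dept Design ✗ → not eligible.
Home Office Allowance — service 78 days < 180 days ✗ → not eligible.
Paid Family Leave — status full-time ✓ (not excluded); service 78 days ≥ 30 days ✓; age 21 ≥ 18 ✓; dept Design ✗ → not eligible.
Equipment Allowance — status full-time ✓; service 78 days < 24 months (≈720 days) ✗ → not eligible.
Remote Work Stipend — status full-time ✗ (requires part-time) → not eligible.
Medical Plan — status full-time ✓ (not excluded); no waiver, service 78 days < 24 months (≈720 days) ✗ → not eligible.
Dental Plan — status full-time ✓; no waiver, service 78 days ≥ 60 days ✓; rating 3 ≥ 3 ✓ → eligible.

Dental Plan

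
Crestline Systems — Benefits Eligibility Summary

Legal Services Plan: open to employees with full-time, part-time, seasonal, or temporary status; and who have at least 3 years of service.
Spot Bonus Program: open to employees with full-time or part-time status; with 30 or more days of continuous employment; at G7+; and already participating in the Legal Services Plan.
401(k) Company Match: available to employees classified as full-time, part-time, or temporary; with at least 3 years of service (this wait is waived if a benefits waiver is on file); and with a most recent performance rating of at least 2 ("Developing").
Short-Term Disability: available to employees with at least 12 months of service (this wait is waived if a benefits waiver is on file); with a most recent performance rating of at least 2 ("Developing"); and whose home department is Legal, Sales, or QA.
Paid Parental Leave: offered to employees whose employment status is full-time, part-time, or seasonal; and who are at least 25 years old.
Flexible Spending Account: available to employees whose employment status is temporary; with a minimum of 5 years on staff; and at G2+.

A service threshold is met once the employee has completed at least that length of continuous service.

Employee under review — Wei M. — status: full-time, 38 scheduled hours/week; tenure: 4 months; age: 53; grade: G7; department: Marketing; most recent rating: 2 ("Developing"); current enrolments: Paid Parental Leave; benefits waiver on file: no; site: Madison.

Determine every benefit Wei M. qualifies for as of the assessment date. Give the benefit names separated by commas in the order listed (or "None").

Paid Parental Leave

Legal Services Plan — status full-time ✓; service 4 months < 3 years (≈1095 days) ✗ → not eligible.
Spot Bonus Program — status full-time ✓; service 4 months ≥ 30 days ✓; grade G7 ≥ G7 ✓; not enrolled in Legal Services Plan ✗ → not eligible.
401(k) Company Match — status full-time ✓; no waiver, service 4 months < 3 years (≈1095 days) ✗ → not eligible.
Short-Term Disability — no waiver, service 4 months < 12 months ✗ → not eligible.
Paid Parental Leave — status full-time ✓; age 53 ≥ 25 ✓ → eligible.
Flexible Spending Account — status full-time ✗ (requires temporary) → not eligible.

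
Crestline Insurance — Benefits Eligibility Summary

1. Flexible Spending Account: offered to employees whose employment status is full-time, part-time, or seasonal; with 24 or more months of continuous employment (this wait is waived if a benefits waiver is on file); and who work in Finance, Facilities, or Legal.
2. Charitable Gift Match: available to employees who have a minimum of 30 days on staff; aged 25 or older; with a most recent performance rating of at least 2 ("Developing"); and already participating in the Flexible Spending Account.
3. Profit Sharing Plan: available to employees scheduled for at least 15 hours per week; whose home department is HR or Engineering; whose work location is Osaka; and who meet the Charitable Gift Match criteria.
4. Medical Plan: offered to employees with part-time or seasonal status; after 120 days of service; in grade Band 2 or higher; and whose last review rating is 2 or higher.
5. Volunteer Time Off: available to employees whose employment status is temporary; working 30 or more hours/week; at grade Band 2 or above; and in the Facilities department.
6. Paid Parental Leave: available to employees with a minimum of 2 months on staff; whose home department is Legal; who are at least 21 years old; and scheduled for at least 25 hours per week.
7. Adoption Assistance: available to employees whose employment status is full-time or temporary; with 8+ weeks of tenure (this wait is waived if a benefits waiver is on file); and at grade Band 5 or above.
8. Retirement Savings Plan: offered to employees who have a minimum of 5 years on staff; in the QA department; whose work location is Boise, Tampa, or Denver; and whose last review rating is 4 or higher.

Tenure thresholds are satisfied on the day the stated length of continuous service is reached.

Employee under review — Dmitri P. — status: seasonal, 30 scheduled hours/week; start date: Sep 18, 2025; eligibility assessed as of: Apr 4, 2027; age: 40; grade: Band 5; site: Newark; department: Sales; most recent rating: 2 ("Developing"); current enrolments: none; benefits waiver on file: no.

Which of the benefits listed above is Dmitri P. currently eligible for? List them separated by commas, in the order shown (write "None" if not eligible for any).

Medical Plan

Service from Sep 18, 2025 to Apr 4, 2027: 563 days.
Flexible Spending Account — status seasonal ✓; no waiver, service 563 days < 24 months (≈720 days) ✗ → not eligible.
Charitable Gift Match — service 563 days ≥ 30 days ✓; age 40 ≥ 25 ✓; rating 2 ≥ 2 ✓; not enrolled in Flexible Spending Account ✗ → not eligible.
Profit Sharing Plan — 30 hrs/wk ≥ 15 ✓; dept Sales ✗ → not eligible.
Medical Plan — status seasonal ✓; service 563 days ≥ 120 days ✓; grade Band 5 ≥ Band 2 ✓; rating 2 ≥ 2 ✓ → eligible.
Volunteer Time Off — status seasonal ✗ (requires temporary) → not eligible.
Paid Parental Leave — service 563 days ≥ 2 months (≈60 days) ✓; dept Sales ✗ → not eligible.
Adoption Assistance — status seasonal ✗ (requires full-time or temporary) → not eligible.
Retirement Savings Plan — service 563 days < 5 years (≈1825 days) ✗ → not eligible.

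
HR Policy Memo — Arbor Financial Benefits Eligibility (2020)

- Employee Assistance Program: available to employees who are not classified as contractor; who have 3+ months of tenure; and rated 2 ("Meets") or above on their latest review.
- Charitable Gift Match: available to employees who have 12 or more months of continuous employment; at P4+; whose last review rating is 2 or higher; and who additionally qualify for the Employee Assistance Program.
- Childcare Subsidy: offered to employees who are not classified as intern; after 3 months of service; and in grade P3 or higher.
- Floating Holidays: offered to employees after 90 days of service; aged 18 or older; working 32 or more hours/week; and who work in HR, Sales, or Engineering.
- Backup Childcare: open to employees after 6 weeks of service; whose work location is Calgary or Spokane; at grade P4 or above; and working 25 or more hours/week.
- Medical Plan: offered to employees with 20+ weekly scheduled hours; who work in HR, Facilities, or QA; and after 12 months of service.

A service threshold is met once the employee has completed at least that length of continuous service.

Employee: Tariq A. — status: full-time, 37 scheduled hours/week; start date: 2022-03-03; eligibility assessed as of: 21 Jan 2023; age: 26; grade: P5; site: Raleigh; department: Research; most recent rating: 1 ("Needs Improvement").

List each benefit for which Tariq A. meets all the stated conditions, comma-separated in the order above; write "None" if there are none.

Childcare Subsidy

Service from 2022-03-03 to 21 Jan 2023: 324 days.
Employee Assistance Program — status full-time ✓ (not excluded); service 324 days ≥ 3 months (≈90 days) ✓; rating 1 < 2 ✗ → not eligible.
Charitable Gift Match — service 324 days < 12 months (≈360 days) ✗ → not eligible.
Childcare Subsidy — status full-time ✓ (not excluded); service 324 days ≥ 3 months (≈90 days) ✓; grade P5 ≥ P3 ✓ → eligible.
Floating Holidays — service 324 days ≥ 90 days ✓; age 26 ≥ 18 ✓; 37 hrs/wk ≥ 32 ✓; dept Research ✗ → not eligible.
Backup Childcare — service 324 days ≥ 6 weeks (≈42 days) ✓; site Raleigh ✗ (not Calgary or Spokane) → not eligible.
Medical Plan — 37 hrs/wk ≥ 20 ✓; dept Research ✗ → not eligible.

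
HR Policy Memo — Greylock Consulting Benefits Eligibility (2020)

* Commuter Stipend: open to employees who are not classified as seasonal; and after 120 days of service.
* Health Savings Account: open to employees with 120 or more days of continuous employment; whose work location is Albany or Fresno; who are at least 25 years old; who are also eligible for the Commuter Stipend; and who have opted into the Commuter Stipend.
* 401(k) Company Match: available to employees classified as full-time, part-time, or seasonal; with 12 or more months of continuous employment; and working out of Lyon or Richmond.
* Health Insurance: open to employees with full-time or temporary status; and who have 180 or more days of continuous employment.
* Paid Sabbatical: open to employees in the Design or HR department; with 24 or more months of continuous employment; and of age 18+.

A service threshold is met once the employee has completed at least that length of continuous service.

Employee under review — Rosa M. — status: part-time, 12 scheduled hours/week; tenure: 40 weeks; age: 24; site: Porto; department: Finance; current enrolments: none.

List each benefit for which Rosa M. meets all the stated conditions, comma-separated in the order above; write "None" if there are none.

Commuter Stipend

Commuter Stipend — status part-time ✓ (not excluded); service 40 weeks ≥ 120 days ✓ → eligible.
Health Savings Account — service 40 weeks ≥ 120 days ✓; site Porto ✗ (not Albany or Fresno) → not eligible.
401(k) Company Match — status part-time ✓; service 40 weeks < 12 months (≈360 days) ✗ → not eligible.
Health Insurance — status part-time ✗ (requires full-time or temporary) → not eligible.
Paid Sabbatical — dept Finance ✗ → not eligible.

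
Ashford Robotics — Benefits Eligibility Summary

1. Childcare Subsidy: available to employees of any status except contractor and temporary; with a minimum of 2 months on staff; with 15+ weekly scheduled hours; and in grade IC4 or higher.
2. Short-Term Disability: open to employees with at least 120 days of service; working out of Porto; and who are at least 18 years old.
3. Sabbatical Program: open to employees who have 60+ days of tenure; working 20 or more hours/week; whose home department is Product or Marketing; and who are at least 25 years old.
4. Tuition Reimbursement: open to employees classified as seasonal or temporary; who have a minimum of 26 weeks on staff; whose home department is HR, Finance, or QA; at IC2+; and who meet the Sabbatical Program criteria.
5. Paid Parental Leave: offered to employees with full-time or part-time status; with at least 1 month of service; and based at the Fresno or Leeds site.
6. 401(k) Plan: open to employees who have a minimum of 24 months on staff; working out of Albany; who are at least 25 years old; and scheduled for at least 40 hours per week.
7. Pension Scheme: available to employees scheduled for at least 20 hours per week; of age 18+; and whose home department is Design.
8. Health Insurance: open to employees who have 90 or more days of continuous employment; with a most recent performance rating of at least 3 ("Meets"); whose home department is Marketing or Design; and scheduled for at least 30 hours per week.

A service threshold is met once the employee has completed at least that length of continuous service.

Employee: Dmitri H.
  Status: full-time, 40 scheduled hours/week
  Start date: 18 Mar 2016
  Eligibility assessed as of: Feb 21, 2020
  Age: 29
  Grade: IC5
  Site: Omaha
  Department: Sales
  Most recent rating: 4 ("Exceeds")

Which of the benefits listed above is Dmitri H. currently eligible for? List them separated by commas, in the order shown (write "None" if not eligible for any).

Service from 18 Mar 2016 to Feb 21, 2020: 1435 days.
Childcare Subsidy — status full-time ✓ (not excluded); service 1435 days ≥ 2 months (≈60 days) ✓; 40 hrs/wk ≥ 15 ✓; grade IC5 ≥ IC4 ✓ → eligible.
Short-Term Disability — service 1435 days ≥ 120 days ✓; site Omaha ✗ (not Porto) → not eligible.
Sabbatical Program — service 1435 days ≥ 60 days ✓; 40 hrs/wk ≥ 20 ✓; dept Sales ✗ → not eligible.
Tuition Reimbursement — status full-time ✗ (requires seasonal or temporary) → not eligible.
Paid Parental Leave — status full-time ✓; service 1435 days ≥ 1 month (≈30 days) ✓; site Omaha ✗ (not Fresno or Leeds) → not eligible.
401(k) Plan — service 1435 days ≥ 24 months (≈720 days) ✓; site Omaha ✗ (not Albany) → not eligible.
Pension Scheme — 40 hrs/wk ≥ 20 ✓; age 29 ≥ 18 ✓; dept Sales ✗ → not eligible.
Health Insurance — service 1435 days ≥ 90 days ✓; rating 4 ≥ 3 ✓; dept Sales ✗ → not eligible.

Childcare Subsidy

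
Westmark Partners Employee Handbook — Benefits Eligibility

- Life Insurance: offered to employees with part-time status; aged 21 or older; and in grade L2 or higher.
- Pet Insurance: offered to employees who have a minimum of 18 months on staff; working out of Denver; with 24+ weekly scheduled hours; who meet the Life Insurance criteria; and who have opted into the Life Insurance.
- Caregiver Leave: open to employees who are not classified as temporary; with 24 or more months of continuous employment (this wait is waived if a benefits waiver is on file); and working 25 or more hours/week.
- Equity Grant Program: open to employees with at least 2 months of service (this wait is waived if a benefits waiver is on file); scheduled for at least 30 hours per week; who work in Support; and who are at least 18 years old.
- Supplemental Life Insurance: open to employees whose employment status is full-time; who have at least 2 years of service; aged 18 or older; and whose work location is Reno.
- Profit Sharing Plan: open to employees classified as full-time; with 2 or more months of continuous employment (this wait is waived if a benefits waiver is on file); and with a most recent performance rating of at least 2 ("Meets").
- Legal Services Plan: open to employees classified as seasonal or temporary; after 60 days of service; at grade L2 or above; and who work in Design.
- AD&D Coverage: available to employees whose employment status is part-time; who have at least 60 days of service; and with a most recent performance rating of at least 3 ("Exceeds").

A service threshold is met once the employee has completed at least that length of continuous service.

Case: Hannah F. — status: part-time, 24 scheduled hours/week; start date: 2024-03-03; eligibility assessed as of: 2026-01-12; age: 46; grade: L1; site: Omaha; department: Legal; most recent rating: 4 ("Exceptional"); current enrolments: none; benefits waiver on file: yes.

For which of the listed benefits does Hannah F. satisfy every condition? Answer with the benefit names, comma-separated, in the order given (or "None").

Service from 2024-03-03 to 2026-01-12: 680 days.
Life Insurance — status part-time ✓; age 46 ≥ 21 ✓; grade L1 < L2 ✗ → not eligible.
Pet Insurance — service 680 days ≥ 18 months (≈540 days) ✓; site Omaha ✗ (not Denver) → not eligible.
Caregiver Leave — status part-time ✓ (not excluded); benefits waiver on file ✓; 24 hrs/wk < 25 ✗ → not eligible.
Equity Grant Program — benefits waiver on file ✓; 24 hrs/wk < 30 ✗ → not eligible.
Supplemental Life Insurance — status part-time ✗ (requires full-time) → not eligible.
Profit Sharing Plan — status part-time ✗ (requires full-time) → not eligible.
Legal Services Plan — status part-time ✗ (requires seasonal or temporary) → not eligible.
AD&D Coverage — status part-time ✓; service 680 days ≥ 60 days ✓; rating 4 ≥ 3 ✓ → eligible.

AD&D Coverage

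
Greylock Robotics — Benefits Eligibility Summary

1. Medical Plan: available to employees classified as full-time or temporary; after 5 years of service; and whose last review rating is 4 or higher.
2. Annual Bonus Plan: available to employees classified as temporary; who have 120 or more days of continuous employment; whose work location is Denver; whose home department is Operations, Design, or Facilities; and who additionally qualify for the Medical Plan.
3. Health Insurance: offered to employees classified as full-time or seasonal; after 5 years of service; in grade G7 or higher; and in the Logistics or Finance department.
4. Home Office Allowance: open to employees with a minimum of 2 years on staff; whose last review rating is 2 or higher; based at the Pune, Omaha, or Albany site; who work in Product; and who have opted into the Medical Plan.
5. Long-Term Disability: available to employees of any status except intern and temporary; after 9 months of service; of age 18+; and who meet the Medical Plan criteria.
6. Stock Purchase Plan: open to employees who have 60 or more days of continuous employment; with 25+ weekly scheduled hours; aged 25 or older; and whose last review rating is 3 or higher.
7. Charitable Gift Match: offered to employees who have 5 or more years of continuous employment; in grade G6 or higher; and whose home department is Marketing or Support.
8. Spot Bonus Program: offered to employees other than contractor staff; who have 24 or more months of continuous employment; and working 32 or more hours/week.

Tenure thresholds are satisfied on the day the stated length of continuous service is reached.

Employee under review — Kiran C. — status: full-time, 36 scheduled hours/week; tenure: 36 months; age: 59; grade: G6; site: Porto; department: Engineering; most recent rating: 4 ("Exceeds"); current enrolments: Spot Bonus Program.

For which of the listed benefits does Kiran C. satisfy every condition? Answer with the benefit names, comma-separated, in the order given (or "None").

Stock Purchase Plan, Spot Bonus Program

Medical Plan — status full-time ✓; service 36 months < 5 years (≈1825 days) ✗ → not eligible.
Annual Bonus Plan — status full-time ✗ (requires temporary) → not eligible.
Health Insurance — status full-time ✓; service 36 months < 5 years (≈1825 days) ✗ → not eligible.
Home Office Allowance — service 36 months ≥ 2 years (≈730 days) ✓; rating 4 ≥ 2 ✓; site Porto ✗ (not Pune, Omaha, or Albany) → not eligible.
Long-Term Disability — status full-time ✓ (not excluded); service 36 months ≥ 9 months ✓; age 59 ≥ 18 ✓; not eligible for Medical Plan ✗ → not eligible.
Stock Purchase Plan — service 36 months ≥ 60 days ✓; 36 hrs/wk ≥ 25 ✓; age 59 ≥ 25 ✓; rating 4 ≥ 3 ✓ → eligible.
Charitable Gift Match — service 36 months < 5 years (≈1825 days) ✗ → not eligible.
Spot Bonus Program — status full-time ✓ (not excluded); service 36 months ≥ 24 months ✓; 36 hrs/wk ≥ 32 ✓ → eligible.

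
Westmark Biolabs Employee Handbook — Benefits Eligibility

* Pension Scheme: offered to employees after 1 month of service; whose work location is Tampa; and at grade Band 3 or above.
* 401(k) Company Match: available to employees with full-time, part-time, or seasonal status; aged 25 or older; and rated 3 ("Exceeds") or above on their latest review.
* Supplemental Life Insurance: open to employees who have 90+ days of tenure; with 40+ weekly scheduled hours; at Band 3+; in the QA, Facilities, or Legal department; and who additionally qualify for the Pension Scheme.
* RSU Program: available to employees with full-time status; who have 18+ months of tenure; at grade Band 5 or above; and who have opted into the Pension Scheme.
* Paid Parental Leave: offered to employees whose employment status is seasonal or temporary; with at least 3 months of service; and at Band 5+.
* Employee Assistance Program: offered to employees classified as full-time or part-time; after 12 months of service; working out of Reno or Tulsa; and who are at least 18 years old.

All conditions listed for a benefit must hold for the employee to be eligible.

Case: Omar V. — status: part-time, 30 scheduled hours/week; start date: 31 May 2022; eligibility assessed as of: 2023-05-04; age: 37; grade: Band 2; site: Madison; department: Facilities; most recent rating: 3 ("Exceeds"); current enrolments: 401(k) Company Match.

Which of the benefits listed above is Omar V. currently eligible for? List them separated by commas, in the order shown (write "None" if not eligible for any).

401(k) Company Match

Service from 31 May 2022 to 2023-05-04: 338 days.
Pension Scheme — service 338 days ≥ 1 month (≈30 days) ✓; site Madison ✗ (not Tampa) → not eligible.
401(k) Company Match — status part-time ✓; age 37 ≥ 25 ✓; rating 3 ≥ 3 ✓ → eligible.
Supplemental Life Insurance — service 338 days ≥ 90 days ✓; 30 hrs/wk < 40 ✗ → not eligible.
RSU Program — status part-time ✗ (requires full-time) → not eligible.
Paid Parental Leave — status part-time ✗ (requires seasonal or temporary) → not eligible.
Employee Assistance Program — status part-time ✓; service 338 days < 12 months (≈360 days) ✗ → not eligible.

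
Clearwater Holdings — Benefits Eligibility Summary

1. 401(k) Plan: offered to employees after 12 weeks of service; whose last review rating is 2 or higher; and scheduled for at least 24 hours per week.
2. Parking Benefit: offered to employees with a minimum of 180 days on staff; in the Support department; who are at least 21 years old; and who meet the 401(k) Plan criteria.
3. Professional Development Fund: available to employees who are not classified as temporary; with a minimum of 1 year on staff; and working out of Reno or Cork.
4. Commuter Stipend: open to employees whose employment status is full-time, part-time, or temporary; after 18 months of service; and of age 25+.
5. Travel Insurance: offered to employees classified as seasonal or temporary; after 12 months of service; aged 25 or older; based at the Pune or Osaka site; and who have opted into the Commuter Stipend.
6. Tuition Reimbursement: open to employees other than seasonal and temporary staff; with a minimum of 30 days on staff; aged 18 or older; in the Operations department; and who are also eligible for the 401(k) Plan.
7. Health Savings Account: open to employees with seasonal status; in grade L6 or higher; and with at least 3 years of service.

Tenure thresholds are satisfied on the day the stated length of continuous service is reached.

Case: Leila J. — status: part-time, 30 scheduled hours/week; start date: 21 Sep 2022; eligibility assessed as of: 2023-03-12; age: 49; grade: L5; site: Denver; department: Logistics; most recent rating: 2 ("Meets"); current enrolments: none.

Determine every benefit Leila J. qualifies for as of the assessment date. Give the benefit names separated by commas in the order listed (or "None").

Service from 21 Sep 2022 to 2023-03-12: 172 days.
401(k) Plan — service 172 days ≥ 12 weeks (≈84 days) ✓; rating 2 ≥ 2 ✓; 30 hrs/wk ≥ 24 ✓ → eligible.
Parking Benefit — service 172 days < 180 days ✗ → not eligible.
Professional Development Fund — status part-time ✓ (not excluded); service 172 days < 1 year (≈365 days) ✗ → not eligible.
Commuter Stipend — status part-time ✓; service 172 days < 18 months (≈540 days) ✗ → not eligible.
Travel Insurance — status part-time ✗ (requires seasonal or temporary) → not eligible.
Tuition Reimbursement — status part-time ✓ (not excluded); service 172 days ≥ 30 days ✓; age 49 ≥ 18 ✓; dept Logistics ✗ → not eligible.
Health Savings Account — status part-time ✗ (requires seasonal) → not eligible.

401(k) Plan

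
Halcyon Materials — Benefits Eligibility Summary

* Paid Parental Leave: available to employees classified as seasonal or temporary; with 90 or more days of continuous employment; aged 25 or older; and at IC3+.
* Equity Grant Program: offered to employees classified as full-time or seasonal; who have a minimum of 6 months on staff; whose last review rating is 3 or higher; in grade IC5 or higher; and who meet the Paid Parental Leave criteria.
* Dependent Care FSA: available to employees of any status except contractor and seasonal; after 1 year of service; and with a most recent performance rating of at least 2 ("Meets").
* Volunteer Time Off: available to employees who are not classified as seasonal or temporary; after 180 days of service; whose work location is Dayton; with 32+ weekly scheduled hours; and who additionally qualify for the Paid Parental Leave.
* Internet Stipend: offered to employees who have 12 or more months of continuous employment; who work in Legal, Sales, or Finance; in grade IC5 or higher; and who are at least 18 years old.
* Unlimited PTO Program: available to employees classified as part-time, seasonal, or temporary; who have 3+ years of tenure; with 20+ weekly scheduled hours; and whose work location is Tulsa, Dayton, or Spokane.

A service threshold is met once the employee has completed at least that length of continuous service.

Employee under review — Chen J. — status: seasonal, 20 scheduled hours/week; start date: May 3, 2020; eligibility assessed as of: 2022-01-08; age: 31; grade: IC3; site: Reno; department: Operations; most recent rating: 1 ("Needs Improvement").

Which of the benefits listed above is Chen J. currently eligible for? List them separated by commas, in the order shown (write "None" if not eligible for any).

Service from May 3, 2020 to 2022-01-08: 615 days.
Paid Parental Leave — status seasonal ✓; service 615 days ≥ 90 days ✓; age 31 ≥ 25 ✓; grade IC3 ≥ IC3 ✓ → eligible.
Equity Grant Program — status seasonal ✓; service 615 days ≥ 6 months (≈180 days) ✓; rating 1 < 3 ✗ → not eligible.
Dependent Care FSA — status seasonal ✗ (excluded) → not eligible.
Volunteer Time Off — status seasonal ✗ (excluded) → not eligible.
Internet Stipend — service 615 days ≥ 12 months (≈360 days) ✓; dept Operations ✗ → not eligible.
Unlimited PTO Program — status seasonal ✓; service 615 days < 3 years (≈1095 days) ✗ → not eligible.

Paid Parental Leave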